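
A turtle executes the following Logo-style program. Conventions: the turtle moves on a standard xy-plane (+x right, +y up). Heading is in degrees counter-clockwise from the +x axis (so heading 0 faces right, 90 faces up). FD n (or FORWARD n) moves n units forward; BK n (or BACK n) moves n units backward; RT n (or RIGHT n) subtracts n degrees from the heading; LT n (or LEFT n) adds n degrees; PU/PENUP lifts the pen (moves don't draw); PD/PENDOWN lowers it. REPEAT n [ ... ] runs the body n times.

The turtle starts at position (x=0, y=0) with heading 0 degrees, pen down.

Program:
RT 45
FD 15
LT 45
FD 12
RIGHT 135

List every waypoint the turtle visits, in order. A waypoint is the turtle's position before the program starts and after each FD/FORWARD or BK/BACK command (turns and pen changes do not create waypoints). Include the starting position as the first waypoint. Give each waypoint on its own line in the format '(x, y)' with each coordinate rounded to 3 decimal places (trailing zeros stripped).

Answer: (0, 0)
(10.607, -10.607)
(22.607, -10.607)

Derivation:
Executing turtle program step by step:
Start: pos=(0,0), heading=0, pen down
RT 45: heading 0 -> 315
FD 15: (0,0) -> (10.607,-10.607) [heading=315, draw]
LT 45: heading 315 -> 0
FD 12: (10.607,-10.607) -> (22.607,-10.607) [heading=0, draw]
RT 135: heading 0 -> 225
Final: pos=(22.607,-10.607), heading=225, 2 segment(s) drawn
Waypoints (3 total):
(0, 0)
(10.607, -10.607)
(22.607, -10.607)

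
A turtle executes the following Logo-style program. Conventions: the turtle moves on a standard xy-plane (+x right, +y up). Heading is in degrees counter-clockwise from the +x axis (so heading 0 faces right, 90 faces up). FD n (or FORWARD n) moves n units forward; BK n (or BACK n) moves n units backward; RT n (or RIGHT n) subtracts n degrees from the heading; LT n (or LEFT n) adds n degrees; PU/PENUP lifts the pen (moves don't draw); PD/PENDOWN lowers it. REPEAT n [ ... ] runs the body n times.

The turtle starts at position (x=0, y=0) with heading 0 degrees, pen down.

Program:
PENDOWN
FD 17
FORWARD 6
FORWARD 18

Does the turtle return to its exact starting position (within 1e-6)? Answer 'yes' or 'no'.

Executing turtle program step by step:
Start: pos=(0,0), heading=0, pen down
PD: pen down
FD 17: (0,0) -> (17,0) [heading=0, draw]
FD 6: (17,0) -> (23,0) [heading=0, draw]
FD 18: (23,0) -> (41,0) [heading=0, draw]
Final: pos=(41,0), heading=0, 3 segment(s) drawn

Start position: (0, 0)
Final position: (41, 0)
Distance = 41; >= 1e-6 -> NOT closed

Answer: no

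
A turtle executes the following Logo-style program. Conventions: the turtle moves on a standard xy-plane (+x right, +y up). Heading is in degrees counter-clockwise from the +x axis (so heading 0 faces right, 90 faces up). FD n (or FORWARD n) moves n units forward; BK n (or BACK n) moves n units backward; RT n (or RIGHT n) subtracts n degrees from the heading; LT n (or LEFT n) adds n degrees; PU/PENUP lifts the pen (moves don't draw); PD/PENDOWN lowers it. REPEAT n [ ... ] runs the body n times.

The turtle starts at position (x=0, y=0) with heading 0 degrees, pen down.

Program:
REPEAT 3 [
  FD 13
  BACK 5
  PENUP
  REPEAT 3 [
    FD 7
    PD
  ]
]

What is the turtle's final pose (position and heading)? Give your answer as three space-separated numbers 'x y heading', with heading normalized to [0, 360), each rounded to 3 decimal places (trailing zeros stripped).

Answer: 87 0 0

Derivation:
Executing turtle program step by step:
Start: pos=(0,0), heading=0, pen down
REPEAT 3 [
  -- iteration 1/3 --
  FD 13: (0,0) -> (13,0) [heading=0, draw]
  BK 5: (13,0) -> (8,0) [heading=0, draw]
  PU: pen up
  REPEAT 3 [
    -- iteration 1/3 --
    FD 7: (8,0) -> (15,0) [heading=0, move]
    PD: pen down
    -- iteration 2/3 --
    FD 7: (15,0) -> (22,0) [heading=0, draw]
    PD: pen down
    -- iteration 3/3 --
    FD 7: (22,0) -> (29,0) [heading=0, draw]
    PD: pen down
  ]
  -- iteration 2/3 --
  FD 13: (29,0) -> (42,0) [heading=0, draw]
  BK 5: (42,0) -> (37,0) [heading=0, draw]
  PU: pen up
  REPEAT 3 [
    -- iteration 1/3 --
    FD 7: (37,0) -> (44,0) [heading=0, move]
    PD: pen down
    -- iteration 2/3 --
    FD 7: (44,0) -> (51,0) [heading=0, draw]
    PD: pen down
    -- iteration 3/3 --
    FD 7: (51,0) -> (58,0) [heading=0, draw]
    PD: pen down
  ]
  -- iteration 3/3 --
  FD 13: (58,0) -> (71,0) [heading=0, draw]
  BK 5: (71,0) -> (66,0) [heading=0, draw]
  PU: pen up
  REPEAT 3 [
    -- iteration 1/3 --
    FD 7: (66,0) -> (73,0) [heading=0, move]
    PD: pen down
    -- iteration 2/3 --
    FD 7: (73,0) -> (80,0) [heading=0, draw]
    PD: pen down
    -- iteration 3/3 --
    FD 7: (80,0) -> (87,0) [heading=0, draw]
    PD: pen down
  ]
]
Final: pos=(87,0), heading=0, 12 segment(s) drawn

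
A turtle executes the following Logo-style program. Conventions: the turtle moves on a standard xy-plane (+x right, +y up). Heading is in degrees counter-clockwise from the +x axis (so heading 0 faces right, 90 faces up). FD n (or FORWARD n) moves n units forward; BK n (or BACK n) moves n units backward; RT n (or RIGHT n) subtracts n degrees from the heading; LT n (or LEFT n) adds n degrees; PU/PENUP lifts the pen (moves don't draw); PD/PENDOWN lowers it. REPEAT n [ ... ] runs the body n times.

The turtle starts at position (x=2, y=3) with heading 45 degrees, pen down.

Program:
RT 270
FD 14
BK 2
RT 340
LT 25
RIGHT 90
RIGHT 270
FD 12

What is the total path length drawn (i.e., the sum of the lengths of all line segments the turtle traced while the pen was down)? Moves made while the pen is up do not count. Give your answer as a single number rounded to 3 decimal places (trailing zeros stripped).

Answer: 28

Derivation:
Executing turtle program step by step:
Start: pos=(2,3), heading=45, pen down
RT 270: heading 45 -> 135
FD 14: (2,3) -> (-7.899,12.899) [heading=135, draw]
BK 2: (-7.899,12.899) -> (-6.485,11.485) [heading=135, draw]
RT 340: heading 135 -> 155
LT 25: heading 155 -> 180
RT 90: heading 180 -> 90
RT 270: heading 90 -> 180
FD 12: (-6.485,11.485) -> (-18.485,11.485) [heading=180, draw]
Final: pos=(-18.485,11.485), heading=180, 3 segment(s) drawn

Segment lengths:
  seg 1: (2,3) -> (-7.899,12.899), length = 14
  seg 2: (-7.899,12.899) -> (-6.485,11.485), length = 2
  seg 3: (-6.485,11.485) -> (-18.485,11.485), length = 12
Total = 28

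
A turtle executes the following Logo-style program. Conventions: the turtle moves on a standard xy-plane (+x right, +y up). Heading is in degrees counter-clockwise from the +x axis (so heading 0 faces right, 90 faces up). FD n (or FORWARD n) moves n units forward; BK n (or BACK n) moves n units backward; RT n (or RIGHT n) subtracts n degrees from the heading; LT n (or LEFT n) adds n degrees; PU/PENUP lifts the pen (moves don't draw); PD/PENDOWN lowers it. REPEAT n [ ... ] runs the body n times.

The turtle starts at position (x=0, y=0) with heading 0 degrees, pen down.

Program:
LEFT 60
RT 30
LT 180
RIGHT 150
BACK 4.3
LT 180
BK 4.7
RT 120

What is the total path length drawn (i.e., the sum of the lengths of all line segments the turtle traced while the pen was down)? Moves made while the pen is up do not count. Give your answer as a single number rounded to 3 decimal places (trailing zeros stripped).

Executing turtle program step by step:
Start: pos=(0,0), heading=0, pen down
LT 60: heading 0 -> 60
RT 30: heading 60 -> 30
LT 180: heading 30 -> 210
RT 150: heading 210 -> 60
BK 4.3: (0,0) -> (-2.15,-3.724) [heading=60, draw]
LT 180: heading 60 -> 240
BK 4.7: (-2.15,-3.724) -> (0.2,0.346) [heading=240, draw]
RT 120: heading 240 -> 120
Final: pos=(0.2,0.346), heading=120, 2 segment(s) drawn

Segment lengths:
  seg 1: (0,0) -> (-2.15,-3.724), length = 4.3
  seg 2: (-2.15,-3.724) -> (0.2,0.346), length = 4.7
Total = 9

Answer: 9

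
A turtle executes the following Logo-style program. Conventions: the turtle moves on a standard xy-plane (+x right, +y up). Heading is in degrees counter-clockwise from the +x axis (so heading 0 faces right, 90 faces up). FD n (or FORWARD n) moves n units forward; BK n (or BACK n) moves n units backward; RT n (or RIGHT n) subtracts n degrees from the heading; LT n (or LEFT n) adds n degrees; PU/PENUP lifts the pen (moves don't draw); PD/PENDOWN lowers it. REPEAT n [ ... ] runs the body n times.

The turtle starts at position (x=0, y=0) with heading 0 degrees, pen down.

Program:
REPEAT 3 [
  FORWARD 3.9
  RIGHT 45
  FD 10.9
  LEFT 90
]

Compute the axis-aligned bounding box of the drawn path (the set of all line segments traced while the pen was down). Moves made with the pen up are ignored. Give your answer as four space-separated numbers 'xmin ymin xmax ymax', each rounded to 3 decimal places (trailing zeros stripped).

Answer: 0 -7.707 32.973 6.658

Derivation:
Executing turtle program step by step:
Start: pos=(0,0), heading=0, pen down
REPEAT 3 [
  -- iteration 1/3 --
  FD 3.9: (0,0) -> (3.9,0) [heading=0, draw]
  RT 45: heading 0 -> 315
  FD 10.9: (3.9,0) -> (11.607,-7.707) [heading=315, draw]
  LT 90: heading 315 -> 45
  -- iteration 2/3 --
  FD 3.9: (11.607,-7.707) -> (14.365,-4.95) [heading=45, draw]
  RT 45: heading 45 -> 0
  FD 10.9: (14.365,-4.95) -> (25.265,-4.95) [heading=0, draw]
  LT 90: heading 0 -> 90
  -- iteration 3/3 --
  FD 3.9: (25.265,-4.95) -> (25.265,-1.05) [heading=90, draw]
  RT 45: heading 90 -> 45
  FD 10.9: (25.265,-1.05) -> (32.973,6.658) [heading=45, draw]
  LT 90: heading 45 -> 135
]
Final: pos=(32.973,6.658), heading=135, 6 segment(s) drawn

Segment endpoints: x in {0, 3.9, 11.607, 14.365, 25.265, 32.973}, y in {-7.707, -4.95, -1.05, 0, 6.658}
xmin=0, ymin=-7.707, xmax=32.973, ymax=6.658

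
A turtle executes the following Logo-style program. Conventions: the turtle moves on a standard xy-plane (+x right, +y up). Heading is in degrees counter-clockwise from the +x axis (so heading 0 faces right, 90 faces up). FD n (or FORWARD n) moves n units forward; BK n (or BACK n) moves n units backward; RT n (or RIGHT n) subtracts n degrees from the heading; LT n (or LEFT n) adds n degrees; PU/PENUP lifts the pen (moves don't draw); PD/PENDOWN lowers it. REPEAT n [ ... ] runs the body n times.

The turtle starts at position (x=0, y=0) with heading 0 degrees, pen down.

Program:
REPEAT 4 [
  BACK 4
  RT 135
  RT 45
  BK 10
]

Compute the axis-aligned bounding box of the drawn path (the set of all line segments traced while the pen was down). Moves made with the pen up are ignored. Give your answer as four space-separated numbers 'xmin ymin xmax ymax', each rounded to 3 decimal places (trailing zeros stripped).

Answer: -4 0 10 0

Derivation:
Executing turtle program step by step:
Start: pos=(0,0), heading=0, pen down
REPEAT 4 [
  -- iteration 1/4 --
  BK 4: (0,0) -> (-4,0) [heading=0, draw]
  RT 135: heading 0 -> 225
  RT 45: heading 225 -> 180
  BK 10: (-4,0) -> (6,0) [heading=180, draw]
  -- iteration 2/4 --
  BK 4: (6,0) -> (10,0) [heading=180, draw]
  RT 135: heading 180 -> 45
  RT 45: heading 45 -> 0
  BK 10: (10,0) -> (0,0) [heading=0, draw]
  -- iteration 3/4 --
  BK 4: (0,0) -> (-4,0) [heading=0, draw]
  RT 135: heading 0 -> 225
  RT 45: heading 225 -> 180
  BK 10: (-4,0) -> (6,0) [heading=180, draw]
  -- iteration 4/4 --
  BK 4: (6,0) -> (10,0) [heading=180, draw]
  RT 135: heading 180 -> 45
  RT 45: heading 45 -> 0
  BK 10: (10,0) -> (0,0) [heading=0, draw]
]
Final: pos=(0,0), heading=0, 8 segment(s) drawn

Segment endpoints: x in {-4, 0, 6, 10}, y in {0, 0, 0, 0, 0, 0, 0, 0}
xmin=-4, ymin=0, xmax=10, ymax=0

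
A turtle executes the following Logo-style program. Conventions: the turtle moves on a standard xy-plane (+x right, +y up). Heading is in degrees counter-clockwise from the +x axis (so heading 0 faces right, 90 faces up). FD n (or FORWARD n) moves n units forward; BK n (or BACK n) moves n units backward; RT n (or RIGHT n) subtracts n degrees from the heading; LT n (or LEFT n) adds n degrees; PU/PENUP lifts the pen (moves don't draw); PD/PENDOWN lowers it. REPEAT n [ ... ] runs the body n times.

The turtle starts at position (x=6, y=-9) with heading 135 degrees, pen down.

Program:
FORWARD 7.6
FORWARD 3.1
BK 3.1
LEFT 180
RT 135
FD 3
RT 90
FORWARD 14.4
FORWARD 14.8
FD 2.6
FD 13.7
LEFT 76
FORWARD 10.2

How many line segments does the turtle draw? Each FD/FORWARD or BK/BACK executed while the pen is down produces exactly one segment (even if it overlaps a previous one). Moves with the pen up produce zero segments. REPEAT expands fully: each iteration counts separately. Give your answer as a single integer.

Answer: 9

Derivation:
Executing turtle program step by step:
Start: pos=(6,-9), heading=135, pen down
FD 7.6: (6,-9) -> (0.626,-3.626) [heading=135, draw]
FD 3.1: (0.626,-3.626) -> (-1.566,-1.434) [heading=135, draw]
BK 3.1: (-1.566,-1.434) -> (0.626,-3.626) [heading=135, draw]
LT 180: heading 135 -> 315
RT 135: heading 315 -> 180
FD 3: (0.626,-3.626) -> (-2.374,-3.626) [heading=180, draw]
RT 90: heading 180 -> 90
FD 14.4: (-2.374,-3.626) -> (-2.374,10.774) [heading=90, draw]
FD 14.8: (-2.374,10.774) -> (-2.374,25.574) [heading=90, draw]
FD 2.6: (-2.374,25.574) -> (-2.374,28.174) [heading=90, draw]
FD 13.7: (-2.374,28.174) -> (-2.374,41.874) [heading=90, draw]
LT 76: heading 90 -> 166
FD 10.2: (-2.374,41.874) -> (-12.271,44.342) [heading=166, draw]
Final: pos=(-12.271,44.342), heading=166, 9 segment(s) drawn
Segments drawn: 9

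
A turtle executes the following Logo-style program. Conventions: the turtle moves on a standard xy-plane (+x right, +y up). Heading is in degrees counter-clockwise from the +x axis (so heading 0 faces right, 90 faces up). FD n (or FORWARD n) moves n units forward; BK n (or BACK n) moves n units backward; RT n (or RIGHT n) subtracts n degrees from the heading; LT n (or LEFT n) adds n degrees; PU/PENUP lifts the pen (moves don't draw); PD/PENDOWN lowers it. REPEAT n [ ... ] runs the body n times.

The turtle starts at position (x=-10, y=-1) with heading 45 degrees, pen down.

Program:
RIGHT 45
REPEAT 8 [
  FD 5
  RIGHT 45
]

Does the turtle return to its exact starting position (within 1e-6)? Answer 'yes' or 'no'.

Answer: yes

Derivation:
Executing turtle program step by step:
Start: pos=(-10,-1), heading=45, pen down
RT 45: heading 45 -> 0
REPEAT 8 [
  -- iteration 1/8 --
  FD 5: (-10,-1) -> (-5,-1) [heading=0, draw]
  RT 45: heading 0 -> 315
  -- iteration 2/8 --
  FD 5: (-5,-1) -> (-1.464,-4.536) [heading=315, draw]
  RT 45: heading 315 -> 270
  -- iteration 3/8 --
  FD 5: (-1.464,-4.536) -> (-1.464,-9.536) [heading=270, draw]
  RT 45: heading 270 -> 225
  -- iteration 4/8 --
  FD 5: (-1.464,-9.536) -> (-5,-13.071) [heading=225, draw]
  RT 45: heading 225 -> 180
  -- iteration 5/8 --
  FD 5: (-5,-13.071) -> (-10,-13.071) [heading=180, draw]
  RT 45: heading 180 -> 135
  -- iteration 6/8 --
  FD 5: (-10,-13.071) -> (-13.536,-9.536) [heading=135, draw]
  RT 45: heading 135 -> 90
  -- iteration 7/8 --
  FD 5: (-13.536,-9.536) -> (-13.536,-4.536) [heading=90, draw]
  RT 45: heading 90 -> 45
  -- iteration 8/8 --
  FD 5: (-13.536,-4.536) -> (-10,-1) [heading=45, draw]
  RT 45: heading 45 -> 0
]
Final: pos=(-10,-1), heading=0, 8 segment(s) drawn

Start position: (-10, -1)
Final position: (-10, -1)
Distance = 0; < 1e-6 -> CLOSED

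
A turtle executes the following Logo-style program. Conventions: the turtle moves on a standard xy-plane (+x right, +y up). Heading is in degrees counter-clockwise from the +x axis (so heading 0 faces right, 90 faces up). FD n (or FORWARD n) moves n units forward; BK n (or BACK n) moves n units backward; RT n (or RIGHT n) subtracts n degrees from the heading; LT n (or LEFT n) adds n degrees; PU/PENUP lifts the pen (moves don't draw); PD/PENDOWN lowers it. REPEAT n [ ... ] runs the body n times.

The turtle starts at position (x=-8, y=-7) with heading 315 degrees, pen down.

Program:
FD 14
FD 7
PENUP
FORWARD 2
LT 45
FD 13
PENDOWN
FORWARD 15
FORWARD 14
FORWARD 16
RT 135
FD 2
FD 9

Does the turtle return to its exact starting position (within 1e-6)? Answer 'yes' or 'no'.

Answer: no

Derivation:
Executing turtle program step by step:
Start: pos=(-8,-7), heading=315, pen down
FD 14: (-8,-7) -> (1.899,-16.899) [heading=315, draw]
FD 7: (1.899,-16.899) -> (6.849,-21.849) [heading=315, draw]
PU: pen up
FD 2: (6.849,-21.849) -> (8.263,-23.263) [heading=315, move]
LT 45: heading 315 -> 0
FD 13: (8.263,-23.263) -> (21.263,-23.263) [heading=0, move]
PD: pen down
FD 15: (21.263,-23.263) -> (36.263,-23.263) [heading=0, draw]
FD 14: (36.263,-23.263) -> (50.263,-23.263) [heading=0, draw]
FD 16: (50.263,-23.263) -> (66.263,-23.263) [heading=0, draw]
RT 135: heading 0 -> 225
FD 2: (66.263,-23.263) -> (64.849,-24.678) [heading=225, draw]
FD 9: (64.849,-24.678) -> (58.485,-31.042) [heading=225, draw]
Final: pos=(58.485,-31.042), heading=225, 7 segment(s) drawn

Start position: (-8, -7)
Final position: (58.485, -31.042)
Distance = 70.699; >= 1e-6 -> NOT closed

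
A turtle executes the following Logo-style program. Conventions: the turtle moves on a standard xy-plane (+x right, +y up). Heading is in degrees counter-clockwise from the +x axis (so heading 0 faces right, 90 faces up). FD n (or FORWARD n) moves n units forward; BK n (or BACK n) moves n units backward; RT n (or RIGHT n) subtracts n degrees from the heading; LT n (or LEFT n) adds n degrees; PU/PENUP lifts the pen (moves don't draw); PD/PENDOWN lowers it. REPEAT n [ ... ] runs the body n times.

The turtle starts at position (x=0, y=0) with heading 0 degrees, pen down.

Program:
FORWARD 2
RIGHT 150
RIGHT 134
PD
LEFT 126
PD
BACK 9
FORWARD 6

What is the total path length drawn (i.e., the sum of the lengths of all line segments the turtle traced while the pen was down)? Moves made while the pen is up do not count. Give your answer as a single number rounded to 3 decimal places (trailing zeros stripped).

Answer: 17

Derivation:
Executing turtle program step by step:
Start: pos=(0,0), heading=0, pen down
FD 2: (0,0) -> (2,0) [heading=0, draw]
RT 150: heading 0 -> 210
RT 134: heading 210 -> 76
PD: pen down
LT 126: heading 76 -> 202
PD: pen down
BK 9: (2,0) -> (10.345,3.371) [heading=202, draw]
FD 6: (10.345,3.371) -> (4.782,1.124) [heading=202, draw]
Final: pos=(4.782,1.124), heading=202, 3 segment(s) drawn

Segment lengths:
  seg 1: (0,0) -> (2,0), length = 2
  seg 2: (2,0) -> (10.345,3.371), length = 9
  seg 3: (10.345,3.371) -> (4.782,1.124), length = 6
Total = 17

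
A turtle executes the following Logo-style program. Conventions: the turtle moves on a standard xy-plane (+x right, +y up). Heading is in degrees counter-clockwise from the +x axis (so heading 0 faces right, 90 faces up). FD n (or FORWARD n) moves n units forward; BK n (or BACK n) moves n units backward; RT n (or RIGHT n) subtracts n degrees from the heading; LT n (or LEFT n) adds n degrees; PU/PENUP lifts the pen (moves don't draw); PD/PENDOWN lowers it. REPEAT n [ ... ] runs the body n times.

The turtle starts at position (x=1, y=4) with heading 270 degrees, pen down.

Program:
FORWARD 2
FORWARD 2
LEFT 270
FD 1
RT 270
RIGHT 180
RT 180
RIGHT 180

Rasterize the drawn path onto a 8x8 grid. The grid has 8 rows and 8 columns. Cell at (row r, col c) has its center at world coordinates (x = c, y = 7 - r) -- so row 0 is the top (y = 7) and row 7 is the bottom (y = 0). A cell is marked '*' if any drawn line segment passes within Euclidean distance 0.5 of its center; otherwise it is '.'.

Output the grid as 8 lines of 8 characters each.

Answer: ........
........
........
.*......
.*......
.*......
.*......
**......

Derivation:
Segment 0: (1,4) -> (1,2)
Segment 1: (1,2) -> (1,0)
Segment 2: (1,0) -> (-0,0)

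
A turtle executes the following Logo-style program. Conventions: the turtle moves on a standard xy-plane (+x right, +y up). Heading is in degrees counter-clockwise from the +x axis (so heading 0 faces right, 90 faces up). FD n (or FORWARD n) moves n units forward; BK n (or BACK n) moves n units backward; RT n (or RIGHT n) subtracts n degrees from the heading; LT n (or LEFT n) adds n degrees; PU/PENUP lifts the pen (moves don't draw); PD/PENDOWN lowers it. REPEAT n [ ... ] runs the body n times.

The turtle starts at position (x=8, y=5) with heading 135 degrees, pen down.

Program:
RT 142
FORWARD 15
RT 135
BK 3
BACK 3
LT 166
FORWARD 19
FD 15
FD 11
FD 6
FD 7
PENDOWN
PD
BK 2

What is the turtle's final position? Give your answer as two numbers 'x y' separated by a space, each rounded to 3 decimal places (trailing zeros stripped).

Executing turtle program step by step:
Start: pos=(8,5), heading=135, pen down
RT 142: heading 135 -> 353
FD 15: (8,5) -> (22.888,3.172) [heading=353, draw]
RT 135: heading 353 -> 218
BK 3: (22.888,3.172) -> (25.252,5.019) [heading=218, draw]
BK 3: (25.252,5.019) -> (27.616,6.866) [heading=218, draw]
LT 166: heading 218 -> 24
FD 19: (27.616,6.866) -> (44.974,14.594) [heading=24, draw]
FD 15: (44.974,14.594) -> (58.677,20.695) [heading=24, draw]
FD 11: (58.677,20.695) -> (68.726,25.169) [heading=24, draw]
FD 6: (68.726,25.169) -> (74.207,27.609) [heading=24, draw]
FD 7: (74.207,27.609) -> (80.602,30.457) [heading=24, draw]
PD: pen down
PD: pen down
BK 2: (80.602,30.457) -> (78.775,29.643) [heading=24, draw]
Final: pos=(78.775,29.643), heading=24, 9 segment(s) drawn

Answer: 78.775 29.643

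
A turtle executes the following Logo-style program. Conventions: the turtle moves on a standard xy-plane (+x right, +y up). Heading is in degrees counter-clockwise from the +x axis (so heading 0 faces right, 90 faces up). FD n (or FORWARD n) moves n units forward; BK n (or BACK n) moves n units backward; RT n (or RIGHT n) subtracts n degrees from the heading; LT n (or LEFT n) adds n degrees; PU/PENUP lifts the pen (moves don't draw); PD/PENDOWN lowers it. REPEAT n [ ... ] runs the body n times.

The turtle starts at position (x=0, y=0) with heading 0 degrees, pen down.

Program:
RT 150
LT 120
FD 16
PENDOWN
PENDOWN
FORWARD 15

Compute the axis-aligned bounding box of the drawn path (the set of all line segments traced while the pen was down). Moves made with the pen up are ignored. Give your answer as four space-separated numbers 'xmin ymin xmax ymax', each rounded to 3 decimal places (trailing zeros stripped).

Answer: 0 -15.5 26.847 0

Derivation:
Executing turtle program step by step:
Start: pos=(0,0), heading=0, pen down
RT 150: heading 0 -> 210
LT 120: heading 210 -> 330
FD 16: (0,0) -> (13.856,-8) [heading=330, draw]
PD: pen down
PD: pen down
FD 15: (13.856,-8) -> (26.847,-15.5) [heading=330, draw]
Final: pos=(26.847,-15.5), heading=330, 2 segment(s) drawn

Segment endpoints: x in {0, 13.856, 26.847}, y in {-15.5, -8, 0}
xmin=0, ymin=-15.5, xmax=26.847, ymax=0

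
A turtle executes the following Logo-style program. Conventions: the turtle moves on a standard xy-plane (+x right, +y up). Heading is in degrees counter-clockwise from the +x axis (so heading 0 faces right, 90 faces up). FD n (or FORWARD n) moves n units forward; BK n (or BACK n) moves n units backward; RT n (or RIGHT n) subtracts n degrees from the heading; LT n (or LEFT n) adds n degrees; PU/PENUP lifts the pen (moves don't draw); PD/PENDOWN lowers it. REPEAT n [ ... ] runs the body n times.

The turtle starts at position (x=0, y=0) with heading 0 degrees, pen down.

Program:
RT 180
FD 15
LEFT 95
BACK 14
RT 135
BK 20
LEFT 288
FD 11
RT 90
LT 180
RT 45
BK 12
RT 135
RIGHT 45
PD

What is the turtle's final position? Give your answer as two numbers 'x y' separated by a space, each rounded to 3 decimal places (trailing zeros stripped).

Answer: 7.91 0.244

Derivation:
Executing turtle program step by step:
Start: pos=(0,0), heading=0, pen down
RT 180: heading 0 -> 180
FD 15: (0,0) -> (-15,0) [heading=180, draw]
LT 95: heading 180 -> 275
BK 14: (-15,0) -> (-16.22,13.947) [heading=275, draw]
RT 135: heading 275 -> 140
BK 20: (-16.22,13.947) -> (-0.899,1.091) [heading=140, draw]
LT 288: heading 140 -> 68
FD 11: (-0.899,1.091) -> (3.221,11.29) [heading=68, draw]
RT 90: heading 68 -> 338
LT 180: heading 338 -> 158
RT 45: heading 158 -> 113
BK 12: (3.221,11.29) -> (7.91,0.244) [heading=113, draw]
RT 135: heading 113 -> 338
RT 45: heading 338 -> 293
PD: pen down
Final: pos=(7.91,0.244), heading=293, 5 segment(s) drawn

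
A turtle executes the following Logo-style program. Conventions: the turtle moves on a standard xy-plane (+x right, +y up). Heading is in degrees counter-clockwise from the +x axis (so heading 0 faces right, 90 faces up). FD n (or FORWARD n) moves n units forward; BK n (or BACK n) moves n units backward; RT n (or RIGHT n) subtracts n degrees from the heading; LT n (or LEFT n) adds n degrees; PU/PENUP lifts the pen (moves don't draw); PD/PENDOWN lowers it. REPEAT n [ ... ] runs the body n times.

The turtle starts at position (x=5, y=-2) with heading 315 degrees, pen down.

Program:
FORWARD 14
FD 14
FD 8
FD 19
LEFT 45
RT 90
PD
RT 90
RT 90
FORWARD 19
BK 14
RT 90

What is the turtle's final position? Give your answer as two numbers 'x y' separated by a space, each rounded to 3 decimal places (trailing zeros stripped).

Executing turtle program step by step:
Start: pos=(5,-2), heading=315, pen down
FD 14: (5,-2) -> (14.899,-11.899) [heading=315, draw]
FD 14: (14.899,-11.899) -> (24.799,-21.799) [heading=315, draw]
FD 8: (24.799,-21.799) -> (30.456,-27.456) [heading=315, draw]
FD 19: (30.456,-27.456) -> (43.891,-40.891) [heading=315, draw]
LT 45: heading 315 -> 0
RT 90: heading 0 -> 270
PD: pen down
RT 90: heading 270 -> 180
RT 90: heading 180 -> 90
FD 19: (43.891,-40.891) -> (43.891,-21.891) [heading=90, draw]
BK 14: (43.891,-21.891) -> (43.891,-35.891) [heading=90, draw]
RT 90: heading 90 -> 0
Final: pos=(43.891,-35.891), heading=0, 6 segment(s) drawn

Answer: 43.891 -35.891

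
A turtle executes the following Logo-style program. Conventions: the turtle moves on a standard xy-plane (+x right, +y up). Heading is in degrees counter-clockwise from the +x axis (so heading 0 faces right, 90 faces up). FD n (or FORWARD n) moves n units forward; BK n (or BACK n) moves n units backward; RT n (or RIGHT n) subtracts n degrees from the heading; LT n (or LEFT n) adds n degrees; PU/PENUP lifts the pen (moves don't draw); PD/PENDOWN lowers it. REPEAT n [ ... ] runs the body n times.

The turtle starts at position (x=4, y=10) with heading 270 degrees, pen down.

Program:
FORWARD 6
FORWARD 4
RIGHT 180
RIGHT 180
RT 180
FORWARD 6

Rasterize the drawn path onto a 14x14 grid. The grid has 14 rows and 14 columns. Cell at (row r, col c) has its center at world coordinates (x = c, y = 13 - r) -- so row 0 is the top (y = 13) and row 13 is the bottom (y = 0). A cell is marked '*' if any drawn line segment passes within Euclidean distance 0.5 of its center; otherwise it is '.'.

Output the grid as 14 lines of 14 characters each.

Answer: ..............
..............
..............
....*.........
....*.........
....*.........
....*.........
....*.........
....*.........
....*.........
....*.........
....*.........
....*.........
....*.........

Derivation:
Segment 0: (4,10) -> (4,4)
Segment 1: (4,4) -> (4,0)
Segment 2: (4,0) -> (4,6)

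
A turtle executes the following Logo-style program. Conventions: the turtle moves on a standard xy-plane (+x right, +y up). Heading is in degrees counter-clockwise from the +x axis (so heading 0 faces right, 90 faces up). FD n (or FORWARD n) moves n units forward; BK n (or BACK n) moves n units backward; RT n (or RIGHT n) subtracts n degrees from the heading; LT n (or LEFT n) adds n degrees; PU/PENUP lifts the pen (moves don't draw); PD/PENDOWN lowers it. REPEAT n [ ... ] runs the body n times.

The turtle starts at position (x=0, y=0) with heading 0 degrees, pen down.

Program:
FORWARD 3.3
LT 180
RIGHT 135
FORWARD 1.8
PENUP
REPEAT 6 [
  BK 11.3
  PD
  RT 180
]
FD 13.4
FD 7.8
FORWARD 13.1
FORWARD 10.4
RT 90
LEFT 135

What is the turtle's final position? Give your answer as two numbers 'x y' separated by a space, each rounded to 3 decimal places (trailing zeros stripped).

Executing turtle program step by step:
Start: pos=(0,0), heading=0, pen down
FD 3.3: (0,0) -> (3.3,0) [heading=0, draw]
LT 180: heading 0 -> 180
RT 135: heading 180 -> 45
FD 1.8: (3.3,0) -> (4.573,1.273) [heading=45, draw]
PU: pen up
REPEAT 6 [
  -- iteration 1/6 --
  BK 11.3: (4.573,1.273) -> (-3.418,-6.718) [heading=45, move]
  PD: pen down
  RT 180: heading 45 -> 225
  -- iteration 2/6 --
  BK 11.3: (-3.418,-6.718) -> (4.573,1.273) [heading=225, draw]
  PD: pen down
  RT 180: heading 225 -> 45
  -- iteration 3/6 --
  BK 11.3: (4.573,1.273) -> (-3.418,-6.718) [heading=45, draw]
  PD: pen down
  RT 180: heading 45 -> 225
  -- iteration 4/6 --
  BK 11.3: (-3.418,-6.718) -> (4.573,1.273) [heading=225, draw]
  PD: pen down
  RT 180: heading 225 -> 45
  -- iteration 5/6 --
  BK 11.3: (4.573,1.273) -> (-3.418,-6.718) [heading=45, draw]
  PD: pen down
  RT 180: heading 45 -> 225
  -- iteration 6/6 --
  BK 11.3: (-3.418,-6.718) -> (4.573,1.273) [heading=225, draw]
  PD: pen down
  RT 180: heading 225 -> 45
]
FD 13.4: (4.573,1.273) -> (14.048,10.748) [heading=45, draw]
FD 7.8: (14.048,10.748) -> (19.563,16.263) [heading=45, draw]
FD 13.1: (19.563,16.263) -> (28.827,25.527) [heading=45, draw]
FD 10.4: (28.827,25.527) -> (36.18,32.88) [heading=45, draw]
RT 90: heading 45 -> 315
LT 135: heading 315 -> 90
Final: pos=(36.18,32.88), heading=90, 11 segment(s) drawn

Answer: 36.18 32.88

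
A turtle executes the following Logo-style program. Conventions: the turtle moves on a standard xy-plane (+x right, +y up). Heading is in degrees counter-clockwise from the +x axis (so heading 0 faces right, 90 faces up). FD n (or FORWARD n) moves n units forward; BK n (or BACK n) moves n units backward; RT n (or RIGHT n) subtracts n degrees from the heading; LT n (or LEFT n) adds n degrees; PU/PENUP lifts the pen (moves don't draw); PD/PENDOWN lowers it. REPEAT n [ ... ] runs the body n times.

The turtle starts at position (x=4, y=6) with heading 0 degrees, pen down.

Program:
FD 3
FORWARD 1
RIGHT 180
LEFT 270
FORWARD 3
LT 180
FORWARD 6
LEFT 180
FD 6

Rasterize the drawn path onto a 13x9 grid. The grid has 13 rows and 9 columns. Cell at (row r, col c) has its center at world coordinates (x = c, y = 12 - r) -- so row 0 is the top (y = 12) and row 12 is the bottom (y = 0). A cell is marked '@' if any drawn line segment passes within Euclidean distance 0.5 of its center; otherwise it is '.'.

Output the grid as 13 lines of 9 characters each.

Answer: .........
.........
.........
........@
........@
........@
....@@@@@
........@
........@
........@
.........
.........
.........

Derivation:
Segment 0: (4,6) -> (7,6)
Segment 1: (7,6) -> (8,6)
Segment 2: (8,6) -> (8,9)
Segment 3: (8,9) -> (8,3)
Segment 4: (8,3) -> (8,9)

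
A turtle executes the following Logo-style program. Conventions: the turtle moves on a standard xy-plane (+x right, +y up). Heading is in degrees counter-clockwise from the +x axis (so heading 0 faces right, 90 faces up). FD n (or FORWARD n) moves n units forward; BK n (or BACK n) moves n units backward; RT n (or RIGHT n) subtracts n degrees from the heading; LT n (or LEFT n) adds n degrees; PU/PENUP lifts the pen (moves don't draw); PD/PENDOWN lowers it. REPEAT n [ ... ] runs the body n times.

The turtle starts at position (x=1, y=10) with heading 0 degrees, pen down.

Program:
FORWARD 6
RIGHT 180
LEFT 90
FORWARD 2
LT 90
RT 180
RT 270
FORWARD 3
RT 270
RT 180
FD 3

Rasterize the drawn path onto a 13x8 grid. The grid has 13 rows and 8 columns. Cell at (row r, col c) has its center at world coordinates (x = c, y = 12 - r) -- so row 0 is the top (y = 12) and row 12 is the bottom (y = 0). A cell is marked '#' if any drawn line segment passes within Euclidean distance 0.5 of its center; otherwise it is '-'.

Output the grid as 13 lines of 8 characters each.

Answer: --------
--------
-#######
-------#
-------#
-------#
-------#
----####
--------
--------
--------
--------
--------

Derivation:
Segment 0: (1,10) -> (7,10)
Segment 1: (7,10) -> (7,8)
Segment 2: (7,8) -> (7,5)
Segment 3: (7,5) -> (4,5)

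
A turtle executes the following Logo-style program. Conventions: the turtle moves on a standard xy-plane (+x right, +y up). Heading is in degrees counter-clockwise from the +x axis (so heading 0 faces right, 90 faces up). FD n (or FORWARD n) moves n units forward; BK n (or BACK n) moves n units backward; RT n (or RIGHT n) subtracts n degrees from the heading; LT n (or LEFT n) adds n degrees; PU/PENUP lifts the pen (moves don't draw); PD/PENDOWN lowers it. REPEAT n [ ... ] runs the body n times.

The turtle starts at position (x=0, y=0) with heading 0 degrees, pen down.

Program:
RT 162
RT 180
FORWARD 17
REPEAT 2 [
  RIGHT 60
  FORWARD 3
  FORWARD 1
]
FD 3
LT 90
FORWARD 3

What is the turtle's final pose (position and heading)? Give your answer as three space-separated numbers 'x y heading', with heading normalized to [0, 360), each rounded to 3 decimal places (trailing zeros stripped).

Executing turtle program step by step:
Start: pos=(0,0), heading=0, pen down
RT 162: heading 0 -> 198
RT 180: heading 198 -> 18
FD 17: (0,0) -> (16.168,5.253) [heading=18, draw]
REPEAT 2 [
  -- iteration 1/2 --
  RT 60: heading 18 -> 318
  FD 3: (16.168,5.253) -> (18.397,3.246) [heading=318, draw]
  FD 1: (18.397,3.246) -> (19.141,2.577) [heading=318, draw]
  -- iteration 2/2 --
  RT 60: heading 318 -> 258
  FD 3: (19.141,2.577) -> (18.517,-0.358) [heading=258, draw]
  FD 1: (18.517,-0.358) -> (18.309,-1.336) [heading=258, draw]
]
FD 3: (18.309,-1.336) -> (17.685,-4.27) [heading=258, draw]
LT 90: heading 258 -> 348
FD 3: (17.685,-4.27) -> (20.62,-4.894) [heading=348, draw]
Final: pos=(20.62,-4.894), heading=348, 7 segment(s) drawn

Answer: 20.62 -4.894 348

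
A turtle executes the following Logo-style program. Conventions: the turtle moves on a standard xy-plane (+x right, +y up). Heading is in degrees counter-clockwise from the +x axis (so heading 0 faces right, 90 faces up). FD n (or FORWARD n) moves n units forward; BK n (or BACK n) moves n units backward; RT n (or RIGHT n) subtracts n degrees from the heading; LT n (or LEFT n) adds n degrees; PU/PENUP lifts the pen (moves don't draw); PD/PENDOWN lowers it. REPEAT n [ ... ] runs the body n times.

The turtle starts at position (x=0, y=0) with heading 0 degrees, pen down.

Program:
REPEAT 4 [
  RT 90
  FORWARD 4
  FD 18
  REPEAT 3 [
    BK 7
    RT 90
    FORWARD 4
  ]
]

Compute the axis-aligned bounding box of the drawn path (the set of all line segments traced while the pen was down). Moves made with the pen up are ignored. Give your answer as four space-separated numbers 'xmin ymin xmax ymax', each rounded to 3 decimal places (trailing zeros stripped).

Executing turtle program step by step:
Start: pos=(0,0), heading=0, pen down
REPEAT 4 [
  -- iteration 1/4 --
  RT 90: heading 0 -> 270
  FD 4: (0,0) -> (0,-4) [heading=270, draw]
  FD 18: (0,-4) -> (0,-22) [heading=270, draw]
  REPEAT 3 [
    -- iteration 1/3 --
    BK 7: (0,-22) -> (0,-15) [heading=270, draw]
    RT 90: heading 270 -> 180
    FD 4: (0,-15) -> (-4,-15) [heading=180, draw]
    -- iteration 2/3 --
    BK 7: (-4,-15) -> (3,-15) [heading=180, draw]
    RT 90: heading 180 -> 90
    FD 4: (3,-15) -> (3,-11) [heading=90, draw]
    -- iteration 3/3 --
    BK 7: (3,-11) -> (3,-18) [heading=90, draw]
    RT 90: heading 90 -> 0
    FD 4: (3,-18) -> (7,-18) [heading=0, draw]
  ]
  -- iteration 2/4 --
  RT 90: heading 0 -> 270
  FD 4: (7,-18) -> (7,-22) [heading=270, draw]
  FD 18: (7,-22) -> (7,-40) [heading=270, draw]
  REPEAT 3 [
    -- iteration 1/3 --
    BK 7: (7,-40) -> (7,-33) [heading=270, draw]
    RT 90: heading 270 -> 180
    FD 4: (7,-33) -> (3,-33) [heading=180, draw]
    -- iteration 2/3 --
    BK 7: (3,-33) -> (10,-33) [heading=180, draw]
    RT 90: heading 180 -> 90
    FD 4: (10,-33) -> (10,-29) [heading=90, draw]
    -- iteration 3/3 --
    BK 7: (10,-29) -> (10,-36) [heading=90, draw]
    RT 90: heading 90 -> 0
    FD 4: (10,-36) -> (14,-36) [heading=0, draw]
  ]
  -- iteration 3/4 --
  RT 90: heading 0 -> 270
  FD 4: (14,-36) -> (14,-40) [heading=270, draw]
  FD 18: (14,-40) -> (14,-58) [heading=270, draw]
  REPEAT 3 [
    -- iteration 1/3 --
    BK 7: (14,-58) -> (14,-51) [heading=270, draw]
    RT 90: heading 270 -> 180
    FD 4: (14,-51) -> (10,-51) [heading=180, draw]
    -- iteration 2/3 --
    BK 7: (10,-51) -> (17,-51) [heading=180, draw]
    RT 90: heading 180 -> 90
    FD 4: (17,-51) -> (17,-47) [heading=90, draw]
    -- iteration 3/3 --
    BK 7: (17,-47) -> (17,-54) [heading=90, draw]
    RT 90: heading 90 -> 0
    FD 4: (17,-54) -> (21,-54) [heading=0, draw]
  ]
  -- iteration 4/4 --
  RT 90: heading 0 -> 270
  FD 4: (21,-54) -> (21,-58) [heading=270, draw]
  FD 18: (21,-58) -> (21,-76) [heading=270, draw]
  REPEAT 3 [
    -- iteration 1/3 --
    BK 7: (21,-76) -> (21,-69) [heading=270, draw]
    RT 90: heading 270 -> 180
    FD 4: (21,-69) -> (17,-69) [heading=180, draw]
    -- iteration 2/3 --
    BK 7: (17,-69) -> (24,-69) [heading=180, draw]
    RT 90: heading 180 -> 90
    FD 4: (24,-69) -> (24,-65) [heading=90, draw]
    -- iteration 3/3 --
    BK 7: (24,-65) -> (24,-72) [heading=90, draw]
    RT 90: heading 90 -> 0
    FD 4: (24,-72) -> (28,-72) [heading=0, draw]
  ]
]
Final: pos=(28,-72), heading=0, 32 segment(s) drawn

Segment endpoints: x in {-4, 0, 0, 0, 0, 3, 3, 3, 3, 7, 7, 7, 7, 10, 10, 10, 10, 14, 14, 14, 14, 17, 17, 17, 17, 21, 21, 21, 21, 24, 24, 24, 28}, y in {-76, -72, -69, -65, -58, -58, -54, -51, -51, -47, -40, -36, -33, -29, -22, -18, -15, -11, -4, 0}
xmin=-4, ymin=-76, xmax=28, ymax=0

Answer: -4 -76 28 0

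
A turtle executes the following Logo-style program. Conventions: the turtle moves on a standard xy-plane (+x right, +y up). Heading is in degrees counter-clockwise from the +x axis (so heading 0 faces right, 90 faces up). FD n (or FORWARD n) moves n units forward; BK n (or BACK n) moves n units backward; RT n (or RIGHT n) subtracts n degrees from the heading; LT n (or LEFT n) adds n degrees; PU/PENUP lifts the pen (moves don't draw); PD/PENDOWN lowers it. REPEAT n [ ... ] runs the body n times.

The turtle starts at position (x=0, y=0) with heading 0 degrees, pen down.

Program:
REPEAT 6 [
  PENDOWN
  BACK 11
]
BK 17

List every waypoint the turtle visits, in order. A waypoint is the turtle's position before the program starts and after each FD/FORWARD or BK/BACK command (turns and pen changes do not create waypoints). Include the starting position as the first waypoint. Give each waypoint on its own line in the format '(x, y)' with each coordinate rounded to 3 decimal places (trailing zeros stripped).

Answer: (0, 0)
(-11, 0)
(-22, 0)
(-33, 0)
(-44, 0)
(-55, 0)
(-66, 0)
(-83, 0)

Derivation:
Executing turtle program step by step:
Start: pos=(0,0), heading=0, pen down
REPEAT 6 [
  -- iteration 1/6 --
  PD: pen down
  BK 11: (0,0) -> (-11,0) [heading=0, draw]
  -- iteration 2/6 --
  PD: pen down
  BK 11: (-11,0) -> (-22,0) [heading=0, draw]
  -- iteration 3/6 --
  PD: pen down
  BK 11: (-22,0) -> (-33,0) [heading=0, draw]
  -- iteration 4/6 --
  PD: pen down
  BK 11: (-33,0) -> (-44,0) [heading=0, draw]
  -- iteration 5/6 --
  PD: pen down
  BK 11: (-44,0) -> (-55,0) [heading=0, draw]
  -- iteration 6/6 --
  PD: pen down
  BK 11: (-55,0) -> (-66,0) [heading=0, draw]
]
BK 17: (-66,0) -> (-83,0) [heading=0, draw]
Final: pos=(-83,0), heading=0, 7 segment(s) drawn
Waypoints (8 total):
(0, 0)
(-11, 0)
(-22, 0)
(-33, 0)
(-44, 0)
(-55, 0)
(-66, 0)
(-83, 0)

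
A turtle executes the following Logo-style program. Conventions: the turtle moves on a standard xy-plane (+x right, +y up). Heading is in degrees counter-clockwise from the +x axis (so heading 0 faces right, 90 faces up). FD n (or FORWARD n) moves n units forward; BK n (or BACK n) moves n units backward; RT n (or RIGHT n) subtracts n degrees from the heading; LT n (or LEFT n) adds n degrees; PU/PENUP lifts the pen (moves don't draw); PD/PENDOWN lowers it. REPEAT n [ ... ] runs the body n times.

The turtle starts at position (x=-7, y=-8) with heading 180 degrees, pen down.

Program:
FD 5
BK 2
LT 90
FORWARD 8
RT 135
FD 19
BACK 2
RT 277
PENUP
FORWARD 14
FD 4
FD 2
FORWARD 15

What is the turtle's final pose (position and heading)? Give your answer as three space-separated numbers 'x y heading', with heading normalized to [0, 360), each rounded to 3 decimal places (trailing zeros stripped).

Answer: -49.601 -25.527 218

Derivation:
Executing turtle program step by step:
Start: pos=(-7,-8), heading=180, pen down
FD 5: (-7,-8) -> (-12,-8) [heading=180, draw]
BK 2: (-12,-8) -> (-10,-8) [heading=180, draw]
LT 90: heading 180 -> 270
FD 8: (-10,-8) -> (-10,-16) [heading=270, draw]
RT 135: heading 270 -> 135
FD 19: (-10,-16) -> (-23.435,-2.565) [heading=135, draw]
BK 2: (-23.435,-2.565) -> (-22.021,-3.979) [heading=135, draw]
RT 277: heading 135 -> 218
PU: pen up
FD 14: (-22.021,-3.979) -> (-33.053,-12.598) [heading=218, move]
FD 4: (-33.053,-12.598) -> (-36.205,-15.061) [heading=218, move]
FD 2: (-36.205,-15.061) -> (-37.781,-16.292) [heading=218, move]
FD 15: (-37.781,-16.292) -> (-49.601,-25.527) [heading=218, move]
Final: pos=(-49.601,-25.527), heading=218, 5 segment(s) drawn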